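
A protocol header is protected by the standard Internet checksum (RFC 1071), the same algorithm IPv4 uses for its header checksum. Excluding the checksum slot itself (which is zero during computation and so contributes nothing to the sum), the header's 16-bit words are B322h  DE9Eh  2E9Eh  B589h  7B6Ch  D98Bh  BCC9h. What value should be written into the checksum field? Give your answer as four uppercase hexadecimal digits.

One's-complement addition (fold any carry out of bit 15 back into bit 0):
  0xB322 + 0xDE9E = 0x191C0 → wrap carry → 0x91C1
  0x91C1 + 0x2E9E = 0x0C05F
  0xC05F + 0xB589 = 0x175E8 → wrap carry → 0x75E9
  0x75E9 + 0x7B6C = 0x0F155
  0xF155 + 0xD98B = 0x1CAE0 → wrap carry → 0xCAE1
  0xCAE1 + 0xBCC9 = 0x187AA → wrap carry → 0x87AB
One's-complement sum = 0x87AB.
Checksum = ~0x87AB & 0xFFFF = 0x7854.

7854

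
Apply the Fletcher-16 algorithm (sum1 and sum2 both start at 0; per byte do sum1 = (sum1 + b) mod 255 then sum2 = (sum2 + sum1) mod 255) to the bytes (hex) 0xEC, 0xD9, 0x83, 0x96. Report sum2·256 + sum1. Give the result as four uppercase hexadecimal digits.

DEE0

Running sums (mod 255):
  after byte 0 (0xEC): sum1=236, sum2=236
  after byte 1 (0xD9): sum1=198, sum2=179
  after byte 2 (0x83): sum1=74, sum2=253
  after byte 3 (0x96): sum1=224, sum2=222
Checksum = sum2·256 + sum1 = 222·256 + 224 = 57056 = 0xDEE0.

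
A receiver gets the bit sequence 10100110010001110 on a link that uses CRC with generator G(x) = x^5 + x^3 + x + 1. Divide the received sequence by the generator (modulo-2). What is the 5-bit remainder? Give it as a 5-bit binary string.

Modulo-2 division of 10100110010001110 by 101011:
  pos 0: 101001 XOR 101011 = 000010
  pos 4: 101001 XOR 101011 = 000010
  pos 8: 100001 XOR 101011 = 001010
  pos 10: 101011 XOR 101011 = 000000
Remainder = 00000 (zero — the frame passes the CRC check).

00000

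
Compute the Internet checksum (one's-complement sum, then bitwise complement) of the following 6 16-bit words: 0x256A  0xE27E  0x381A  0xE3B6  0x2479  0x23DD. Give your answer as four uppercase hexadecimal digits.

One's-complement addition (fold any carry out of bit 15 back into bit 0):
  0x256A + 0xE27E = 0x107E8 → wrap carry → 0x07E9
  0x07E9 + 0x381A = 0x04003
  0x4003 + 0xE3B6 = 0x123B9 → wrap carry → 0x23BA
  0x23BA + 0x2479 = 0x04833
  0x4833 + 0x23DD = 0x06C10
One's-complement sum = 0x6C10.
Checksum = ~0x6C10 & 0xFFFF = 0x93EF.

93EF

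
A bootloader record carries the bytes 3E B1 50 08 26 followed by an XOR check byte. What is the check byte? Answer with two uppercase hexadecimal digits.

XOR the bytes together:
  start with 0x3E
  0x3E ⊕ 0xB1 = 0x8F
  0x8F ⊕ 0x50 = 0xDF
  0xDF ⊕ 0x08 = 0xD7
  0xD7 ⊕ 0x26 = 0xF1

F1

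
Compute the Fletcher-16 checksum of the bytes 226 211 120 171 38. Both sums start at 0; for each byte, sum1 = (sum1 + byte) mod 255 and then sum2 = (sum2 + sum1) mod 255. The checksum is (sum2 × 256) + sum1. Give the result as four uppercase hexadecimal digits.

Running sums (mod 255):
  after byte 0 (226): sum1=226, sum2=226
  after byte 1 (211): sum1=182, sum2=153
  after byte 2 (120): sum1=47, sum2=200
  after byte 3 (171): sum1=218, sum2=163
  after byte 4 (38): sum1=1, sum2=164
Checksum = sum2·256 + sum1 = 164·256 + 1 = 41985 = 0xA401.

A401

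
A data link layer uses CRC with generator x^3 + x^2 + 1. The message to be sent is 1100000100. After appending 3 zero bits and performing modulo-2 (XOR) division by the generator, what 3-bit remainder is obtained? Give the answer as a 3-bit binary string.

111

Append 3 zeros: 1100000100000. Divide by 1101 (XOR where the leading bit is 1):
  pos 0: 1100 XOR 1101 = 0001
  pos 3: 1000 XOR 1101 = 0101
  pos 4: 1011 XOR 1101 = 0110
  pos 5: 1100 XOR 1101 = 0001
  pos 8: 1000 XOR 1101 = 0101
  pos 9: 1010 XOR 1101 = 0111
Remainder (last 3 bits) = 111. This is the CRC / FCS.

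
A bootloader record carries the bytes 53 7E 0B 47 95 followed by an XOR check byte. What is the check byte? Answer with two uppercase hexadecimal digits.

XOR the bytes together:
  start with 0x53
  0x53 ⊕ 0x7E = 0x2D
  0x2D ⊕ 0x0B = 0x26
  0x26 ⊕ 0x47 = 0x61
  0x61 ⊕ 0x95 = 0xF4

F4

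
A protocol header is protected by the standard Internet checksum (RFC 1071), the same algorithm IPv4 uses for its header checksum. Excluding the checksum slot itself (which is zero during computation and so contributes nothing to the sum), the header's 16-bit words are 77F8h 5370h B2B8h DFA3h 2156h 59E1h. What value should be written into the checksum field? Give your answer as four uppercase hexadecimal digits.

2703

One's-complement addition (fold any carry out of bit 15 back into bit 0):
  0x77F8 + 0x5370 = 0x0CB68
  0xCB68 + 0xB2B8 = 0x17E20 → wrap carry → 0x7E21
  0x7E21 + 0xDFA3 = 0x15DC4 → wrap carry → 0x5DC5
  0x5DC5 + 0x2156 = 0x07F1B
  0x7F1B + 0x59E1 = 0x0D8FC
One's-complement sum = 0xD8FC.
Checksum = ~0xD8FC & 0xFFFF = 0x2703.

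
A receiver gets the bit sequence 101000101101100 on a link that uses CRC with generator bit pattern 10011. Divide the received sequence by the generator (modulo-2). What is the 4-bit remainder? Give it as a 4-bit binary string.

Modulo-2 division of 101000101101100 by 10011:
  pos 0: 10100 XOR 10011 = 00111
  pos 2: 11101 XOR 10011 = 01110
  pos 3: 11100 XOR 10011 = 01111
  pos 4: 11111 XOR 10011 = 01100
  pos 5: 11001 XOR 10011 = 01010
  pos 6: 10100 XOR 10011 = 00111
  pos 8: 11111 XOR 10011 = 01100
  pos 9: 11000 XOR 10011 = 01011
  pos 10: 10110 XOR 10011 = 00101
Remainder = 0101 (nonzero — an error is detected).

0101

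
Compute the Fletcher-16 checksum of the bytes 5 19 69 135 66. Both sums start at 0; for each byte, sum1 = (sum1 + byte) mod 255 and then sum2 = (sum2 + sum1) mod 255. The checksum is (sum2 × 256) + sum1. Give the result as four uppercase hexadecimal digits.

8627

Running sums (mod 255):
  after byte 0 (5): sum1=5, sum2=5
  after byte 1 (19): sum1=24, sum2=29
  after byte 2 (69): sum1=93, sum2=122
  after byte 3 (135): sum1=228, sum2=95
  after byte 4 (66): sum1=39, sum2=134
Checksum = sum2·256 + sum1 = 134·256 + 39 = 34343 = 0x8627.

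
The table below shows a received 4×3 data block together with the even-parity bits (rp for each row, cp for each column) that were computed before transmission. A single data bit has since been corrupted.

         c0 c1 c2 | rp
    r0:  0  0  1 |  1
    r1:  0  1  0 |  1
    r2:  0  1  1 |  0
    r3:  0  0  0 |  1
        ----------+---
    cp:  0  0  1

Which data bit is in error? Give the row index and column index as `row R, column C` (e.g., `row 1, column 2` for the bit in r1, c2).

Recompute each row's even parity and compare to rp:
  r0: data parity 1, sent rp 1 → ok
  r1: data parity 1, sent rp 1 → ok
  r2: data parity 0, sent rp 0 → ok
  r3: data parity 0, sent rp 1 → mismatch
Recompute each column's even parity and compare to cp:
  c0: data parity 0, sent cp 0 → ok
  c1: data parity 0, sent cp 0 → ok
  c2: data parity 0, sent cp 1 → mismatch
Exactly one row (r3) and one column (c2) fail → the flipped bit is at their intersection.

row 3, column 2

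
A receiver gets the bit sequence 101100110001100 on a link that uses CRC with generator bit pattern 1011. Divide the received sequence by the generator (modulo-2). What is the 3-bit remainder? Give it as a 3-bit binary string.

Modulo-2 division of 101100110001100 by 1011:
  pos 0: 1011 XOR 1011 = 0000
  pos 6: 1100 XOR 1011 = 0111
  pos 7: 1110 XOR 1011 = 0101
  pos 8: 1011 XOR 1011 = 0000
Remainder = 100 (nonzero — an error is detected).

100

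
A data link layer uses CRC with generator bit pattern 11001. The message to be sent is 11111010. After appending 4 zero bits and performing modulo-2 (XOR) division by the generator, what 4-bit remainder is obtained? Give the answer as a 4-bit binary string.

0000

Append 4 zeros: 111110100000. Divide by 11001 (XOR where the leading bit is 1):
  pos 0: 11111 XOR 11001 = 00110
  pos 2: 11001 XOR 11001 = 00000
Remainder (last 4 bits) = 0000. This is the CRC / FCS.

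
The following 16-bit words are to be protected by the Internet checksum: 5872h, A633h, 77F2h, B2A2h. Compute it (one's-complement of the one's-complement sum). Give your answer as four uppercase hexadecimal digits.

D6C4

One's-complement addition (fold any carry out of bit 15 back into bit 0):
  0x5872 + 0xA633 = 0x0FEA5
  0xFEA5 + 0x77F2 = 0x17697 → wrap carry → 0x7698
  0x7698 + 0xB2A2 = 0x1293A → wrap carry → 0x293B
One's-complement sum = 0x293B.
Checksum = ~0x293B & 0xFFFF = 0xD6C4.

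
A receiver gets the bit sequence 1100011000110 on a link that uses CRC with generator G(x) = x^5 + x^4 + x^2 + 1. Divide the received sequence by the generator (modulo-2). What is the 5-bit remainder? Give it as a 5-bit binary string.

00000

Modulo-2 division of 1100011000110 by 110101:
  pos 0: 110001 XOR 110101 = 000100
  pos 3: 100100 XOR 110101 = 010001
  pos 4: 100010 XOR 110101 = 010111
  pos 5: 101111 XOR 110101 = 011010
  pos 6: 110101 XOR 110101 = 000000
Remainder = 00000 (zero — the frame passes the CRC check).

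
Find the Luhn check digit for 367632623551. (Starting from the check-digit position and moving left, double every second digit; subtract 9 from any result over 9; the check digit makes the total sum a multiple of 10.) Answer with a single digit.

6

Partial digits right→left: 1 5 5 3 2 6 2 3 6 7 6 3
Double every second digit counting from the check-digit position (so the 1st, 3rd, 5th, ... of the partial from the right).
  doubled (with −9 where >9): 2 1 4 4 3 3 → sum 17
  kept as-is: 5 3 6 3 7 3 → sum 27
Total = 17 + 27 = 44.
Check digit = (10 − (44 mod 10)) mod 10 = 6.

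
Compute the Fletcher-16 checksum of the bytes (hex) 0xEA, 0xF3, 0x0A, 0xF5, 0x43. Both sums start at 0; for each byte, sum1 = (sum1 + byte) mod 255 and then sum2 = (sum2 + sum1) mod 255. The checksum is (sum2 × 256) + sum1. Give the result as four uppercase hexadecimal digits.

Running sums (mod 255):
  after byte 0 (0xEA): sum1=234, sum2=234
  after byte 1 (0xF3): sum1=222, sum2=201
  after byte 2 (0x0A): sum1=232, sum2=178
  after byte 3 (0xF5): sum1=222, sum2=145
  after byte 4 (0x43): sum1=34, sum2=179
Checksum = sum2·256 + sum1 = 179·256 + 34 = 45858 = 0xB322.

B322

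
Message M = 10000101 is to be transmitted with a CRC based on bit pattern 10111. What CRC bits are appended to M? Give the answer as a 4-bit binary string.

Append 4 zeros: 100001010000. Divide by 10111 (XOR where the leading bit is 1):
  pos 0: 10000 XOR 10111 = 00111
  pos 2: 11110 XOR 10111 = 01001
  pos 3: 10011 XOR 10111 = 00100
  pos 5: 10000 XOR 10111 = 00111
  pos 7: 11100 XOR 10111 = 01011
Remainder (last 4 bits) = 1011. This is the CRC / FCS.

1011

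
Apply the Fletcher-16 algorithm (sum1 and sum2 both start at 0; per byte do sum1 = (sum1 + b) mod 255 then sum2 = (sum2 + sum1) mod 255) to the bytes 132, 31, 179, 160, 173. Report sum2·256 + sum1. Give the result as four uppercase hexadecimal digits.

Running sums (mod 255):
  after byte 0 (132): sum1=132, sum2=132
  after byte 1 (31): sum1=163, sum2=40
  after byte 2 (179): sum1=87, sum2=127
  after byte 3 (160): sum1=247, sum2=119
  after byte 4 (173): sum1=165, sum2=29
Checksum = sum2·256 + sum1 = 29·256 + 165 = 7589 = 0x1DA5.

1DA5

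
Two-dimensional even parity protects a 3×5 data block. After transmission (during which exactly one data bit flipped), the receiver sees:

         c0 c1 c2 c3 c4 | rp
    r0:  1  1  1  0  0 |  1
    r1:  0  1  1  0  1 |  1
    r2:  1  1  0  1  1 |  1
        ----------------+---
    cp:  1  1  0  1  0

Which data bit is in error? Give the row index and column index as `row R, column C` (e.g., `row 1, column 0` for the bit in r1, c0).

row 2, column 0

Recompute each row's even parity and compare to rp:
  r0: data parity 1, sent rp 1 → ok
  r1: data parity 1, sent rp 1 → ok
  r2: data parity 0, sent rp 1 → mismatch
Recompute each column's even parity and compare to cp:
  c0: data parity 0, sent cp 1 → mismatch
  c1: data parity 1, sent cp 1 → ok
  c2: data parity 0, sent cp 0 → ok
  c3: data parity 1, sent cp 1 → ok
  c4: data parity 0, sent cp 0 → ok
Exactly one row (r2) and one column (c0) fail → the flipped bit is at their intersection.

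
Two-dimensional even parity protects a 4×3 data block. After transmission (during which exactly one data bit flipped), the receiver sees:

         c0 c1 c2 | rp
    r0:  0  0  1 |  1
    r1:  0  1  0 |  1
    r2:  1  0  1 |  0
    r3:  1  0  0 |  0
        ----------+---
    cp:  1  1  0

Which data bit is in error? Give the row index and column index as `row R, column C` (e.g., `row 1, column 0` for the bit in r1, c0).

row 3, column 0

Recompute each row's even parity and compare to rp:
  r0: data parity 1, sent rp 1 → ok
  r1: data parity 1, sent rp 1 → ok
  r2: data parity 0, sent rp 0 → ok
  r3: data parity 1, sent rp 0 → mismatch
Recompute each column's even parity and compare to cp:
  c0: data parity 0, sent cp 1 → mismatch
  c1: data parity 1, sent cp 1 → ok
  c2: data parity 0, sent cp 0 → ok
Exactly one row (r3) and one column (c0) fail → the flipped bit is at their intersection.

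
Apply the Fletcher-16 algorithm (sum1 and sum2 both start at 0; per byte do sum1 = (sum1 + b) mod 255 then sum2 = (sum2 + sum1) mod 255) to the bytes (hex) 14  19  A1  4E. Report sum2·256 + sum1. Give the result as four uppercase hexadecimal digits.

Running sums (mod 255):
  after byte 0 (14): sum1=20, sum2=20
  after byte 1 (19): sum1=45, sum2=65
  after byte 2 (A1): sum1=206, sum2=16
  after byte 3 (4E): sum1=29, sum2=45
Checksum = sum2·256 + sum1 = 45·256 + 29 = 11549 = 0x2D1D.

2D1D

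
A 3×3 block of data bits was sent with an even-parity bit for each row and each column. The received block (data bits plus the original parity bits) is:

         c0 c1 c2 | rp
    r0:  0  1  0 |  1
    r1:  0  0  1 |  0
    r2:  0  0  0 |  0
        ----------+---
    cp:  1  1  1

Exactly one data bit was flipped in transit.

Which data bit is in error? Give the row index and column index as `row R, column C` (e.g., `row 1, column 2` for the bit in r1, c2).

Recompute each row's even parity and compare to rp:
  r0: data parity 1, sent rp 1 → ok
  r1: data parity 1, sent rp 0 → mismatch
  r2: data parity 0, sent rp 0 → ok
Recompute each column's even parity and compare to cp:
  c0: data parity 0, sent cp 1 → mismatch
  c1: data parity 1, sent cp 1 → ok
  c2: data parity 1, sent cp 1 → ok
Exactly one row (r1) and one column (c0) fail → the flipped bit is at their intersection.

row 1, column 0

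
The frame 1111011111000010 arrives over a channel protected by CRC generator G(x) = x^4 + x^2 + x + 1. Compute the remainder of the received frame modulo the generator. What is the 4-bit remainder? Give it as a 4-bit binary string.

Modulo-2 division of 1111011111000010 by 10111:
  pos 0: 11110 XOR 10111 = 01001
  pos 1: 10011 XOR 10111 = 00100
  pos 3: 10011 XOR 10111 = 00100
  pos 5: 10011 XOR 10111 = 00100
  pos 7: 10000 XOR 10111 = 00111
  pos 9: 11100 XOR 10111 = 01011
  pos 10: 10111 XOR 10111 = 00000
Remainder = 0000 (zero — the frame passes the CRC check).

0000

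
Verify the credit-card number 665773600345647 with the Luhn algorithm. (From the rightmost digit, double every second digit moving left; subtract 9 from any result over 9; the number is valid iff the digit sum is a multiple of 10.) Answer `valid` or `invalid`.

From the right, keep odd positions and double even positions (subtract 9 from any doubled value over 9):
  doubled (positions 2,4,...): 8 1 6 0 6 5 3 → sum 29
  kept (positions 1,3,...): 7 6 4 0 6 7 5 6 → sum 41
Total = 70.
70 mod 10 = 0, so the number is valid.

valid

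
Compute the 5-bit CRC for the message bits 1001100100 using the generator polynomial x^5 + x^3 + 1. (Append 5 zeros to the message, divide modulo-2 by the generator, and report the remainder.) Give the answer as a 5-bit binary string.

10010

Append 5 zeros: 100110010000000. Divide by 101001 (XOR where the leading bit is 1):
  pos 0: 100110 XOR 101001 = 001111
  pos 2: 111101 XOR 101001 = 010100
  pos 3: 101000 XOR 101001 = 000001
  pos 8: 100000 XOR 101001 = 001001
Remainder (last 5 bits) = 10010. This is the CRC / FCS.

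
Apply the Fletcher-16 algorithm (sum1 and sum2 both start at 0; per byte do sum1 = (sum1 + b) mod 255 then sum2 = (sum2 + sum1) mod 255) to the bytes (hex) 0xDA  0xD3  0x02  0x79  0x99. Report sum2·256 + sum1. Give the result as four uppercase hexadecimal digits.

Running sums (mod 255):
  after byte 0 (0xDA): sum1=218, sum2=218
  after byte 1 (0xD3): sum1=174, sum2=137
  after byte 2 (0x02): sum1=176, sum2=58
  after byte 3 (0x79): sum1=42, sum2=100
  after byte 4 (0x99): sum1=195, sum2=40
Checksum = sum2·256 + sum1 = 40·256 + 195 = 10435 = 0x28C3.

28C3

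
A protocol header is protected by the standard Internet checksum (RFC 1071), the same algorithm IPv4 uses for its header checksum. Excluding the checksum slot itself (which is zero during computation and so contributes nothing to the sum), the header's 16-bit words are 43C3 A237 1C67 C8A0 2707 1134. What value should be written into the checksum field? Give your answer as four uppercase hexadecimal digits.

FCC1

One's-complement addition (fold any carry out of bit 15 back into bit 0):
  0x43C3 + 0xA237 = 0x0E5FA
  0xE5FA + 0x1C67 = 0x10261 → wrap carry → 0x0262
  0x0262 + 0xC8A0 = 0x0CB02
  0xCB02 + 0x2707 = 0x0F209
  0xF209 + 0x1134 = 0x1033D → wrap carry → 0x033E
One's-complement sum = 0x033E.
Checksum = ~0x033E & 0xFFFF = 0xFCC1.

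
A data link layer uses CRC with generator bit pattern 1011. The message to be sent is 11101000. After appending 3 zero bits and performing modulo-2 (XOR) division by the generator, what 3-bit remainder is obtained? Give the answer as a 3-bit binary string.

000

Append 3 zeros: 11101000000. Divide by 1011 (XOR where the leading bit is 1):
  pos 0: 1110 XOR 1011 = 0101
  pos 1: 1011 XOR 1011 = 0000
Remainder (last 3 bits) = 000. This is the CRC / FCS.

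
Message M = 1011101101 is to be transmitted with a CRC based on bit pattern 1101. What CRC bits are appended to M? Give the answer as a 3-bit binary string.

000

Append 3 zeros: 1011101101000. Divide by 1101 (XOR where the leading bit is 1):
  pos 0: 1011 XOR 1101 = 0110
  pos 1: 1101 XOR 1101 = 0000
  pos 6: 1101 XOR 1101 = 0000
Remainder (last 3 bits) = 000. This is the CRC / FCS.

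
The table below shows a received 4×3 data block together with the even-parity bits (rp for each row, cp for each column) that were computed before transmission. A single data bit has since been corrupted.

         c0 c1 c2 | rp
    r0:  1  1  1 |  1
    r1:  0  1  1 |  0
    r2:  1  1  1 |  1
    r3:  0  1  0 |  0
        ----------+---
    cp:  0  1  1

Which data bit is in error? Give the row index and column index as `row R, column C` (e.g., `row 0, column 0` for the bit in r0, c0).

Recompute each row's even parity and compare to rp:
  r0: data parity 1, sent rp 1 → ok
  r1: data parity 0, sent rp 0 → ok
  r2: data parity 1, sent rp 1 → ok
  r3: data parity 1, sent rp 0 → mismatch
Recompute each column's even parity and compare to cp:
  c0: data parity 0, sent cp 0 → ok
  c1: data parity 0, sent cp 1 → mismatch
  c2: data parity 1, sent cp 1 → ok
Exactly one row (r3) and one column (c1) fail → the flipped bit is at their intersection.

row 3, column 1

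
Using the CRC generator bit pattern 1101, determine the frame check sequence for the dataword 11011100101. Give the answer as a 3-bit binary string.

Append 3 zeros: 11011100101000. Divide by 1101 (XOR where the leading bit is 1):
  pos 0: 1101 XOR 1101 = 0000
  pos 4: 1100 XOR 1101 = 0001
  pos 7: 1101 XOR 1101 = 0000
Remainder (last 3 bits) = 000. This is the CRC / FCS.

000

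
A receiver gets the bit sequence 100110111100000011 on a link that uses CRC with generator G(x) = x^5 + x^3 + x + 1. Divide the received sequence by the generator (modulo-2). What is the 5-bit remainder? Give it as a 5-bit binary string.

00001

Modulo-2 division of 100110111100000011 by 101011:
  pos 0: 100110 XOR 101011 = 001101
  pos 2: 110111 XOR 101011 = 011100
  pos 3: 111001 XOR 101011 = 010010
  pos 4: 100101 XOR 101011 = 001110
  pos 6: 111000 XOR 101011 = 010011
  pos 7: 100110 XOR 101011 = 001101
  pos 9: 110100 XOR 101011 = 011111
  pos 10: 111110 XOR 101011 = 010101
  pos 11: 101011 XOR 101011 = 000000
Remainder = 00001 (nonzero — an error is detected).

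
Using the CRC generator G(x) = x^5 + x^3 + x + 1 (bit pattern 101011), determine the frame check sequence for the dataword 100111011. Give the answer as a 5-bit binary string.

Append 5 zeros: 10011101100000. Divide by 101011 (XOR where the leading bit is 1):
  pos 0: 100111 XOR 101011 = 001100
  pos 2: 110001 XOR 101011 = 011010
  pos 3: 110101 XOR 101011 = 011110
  pos 4: 111100 XOR 101011 = 010111
  pos 5: 101110 XOR 101011 = 000101
  pos 8: 101000 XOR 101011 = 000011
Remainder (last 5 bits) = 00011. This is the CRC / FCS.

00011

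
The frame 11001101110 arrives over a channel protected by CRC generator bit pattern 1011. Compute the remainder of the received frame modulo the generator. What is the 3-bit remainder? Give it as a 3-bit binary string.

000

Modulo-2 division of 11001101110 by 1011:
  pos 0: 1100 XOR 1011 = 0111
  pos 1: 1111 XOR 1011 = 0100
  pos 2: 1001 XOR 1011 = 0010
  pos 4: 1001 XOR 1011 = 0010
  pos 6: 1011 XOR 1011 = 0000
Remainder = 000 (zero — the frame passes the CRC check).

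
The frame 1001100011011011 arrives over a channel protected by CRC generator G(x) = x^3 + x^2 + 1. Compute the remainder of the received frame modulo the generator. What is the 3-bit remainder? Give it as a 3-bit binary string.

000

Modulo-2 division of 1001100011011011 by 1101:
  pos 0: 1001 XOR 1101 = 0100
  pos 1: 1001 XOR 1101 = 0100
  pos 2: 1000 XOR 1101 = 0101
  pos 3: 1010 XOR 1101 = 0111
  pos 4: 1110 XOR 1101 = 0011
  pos 6: 1111 XOR 1101 = 0010
  pos 8: 1001 XOR 1101 = 0100
  pos 9: 1001 XOR 1101 = 0100
  pos 10: 1000 XOR 1101 = 0101
  pos 11: 1011 XOR 1101 = 0110
  pos 12: 1101 XOR 1101 = 0000
Remainder = 000 (zero — the frame passes the CRC check).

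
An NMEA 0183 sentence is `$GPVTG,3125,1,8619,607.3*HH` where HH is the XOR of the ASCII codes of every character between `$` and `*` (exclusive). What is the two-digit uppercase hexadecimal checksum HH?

XOR the ASCII codes of the payload characters:
  'G' = 0x47 → acc = 0x47
  'P' = 0x50 → acc = 0x17
  'V' = 0x56 → acc = 0x41
  'T' = 0x54 → acc = 0x15
  'G' = 0x47 → acc = 0x52
  ',' = 0x2C → acc = 0x7E
  '3' = 0x33 → acc = 0x4D
  '1' = 0x31 → acc = 0x7C
  '2' = 0x32 → acc = 0x4E
  '5' = 0x35 → acc = 0x7B
  ',' = 0x2C → acc = 0x57
  '1' = 0x31 → acc = 0x66
  ',' = 0x2C → acc = 0x4A
  '8' = 0x38 → acc = 0x72
  '6' = 0x36 → acc = 0x44
  '1' = 0x31 → acc = 0x75
  '9' = 0x39 → acc = 0x4C
  ',' = 0x2C → acc = 0x60
  '6' = 0x36 → acc = 0x56
  '0' = 0x30 → acc = 0x66
  '7' = 0x37 → acc = 0x51
  '.' = 0x2E → acc = 0x7F
  '3' = 0x33 → acc = 0x4C
Checksum = 0x4C.

4C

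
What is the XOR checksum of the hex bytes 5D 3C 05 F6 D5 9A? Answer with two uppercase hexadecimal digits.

DD

XOR the bytes together:
  start with 0x5D
  0x5D ⊕ 0x3C = 0x61
  0x61 ⊕ 0x05 = 0x64
  0x64 ⊕ 0xF6 = 0x92
  0x92 ⊕ 0xD5 = 0x47
  0x47 ⊕ 0x9A = 0xDD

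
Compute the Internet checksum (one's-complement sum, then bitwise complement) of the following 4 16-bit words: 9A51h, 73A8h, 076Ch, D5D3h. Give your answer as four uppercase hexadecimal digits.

One's-complement addition (fold any carry out of bit 15 back into bit 0):
  0x9A51 + 0x73A8 = 0x10DF9 → wrap carry → 0x0DFA
  0x0DFA + 0x076C = 0x01566
  0x1566 + 0xD5D3 = 0x0EB39
One's-complement sum = 0xEB39.
Checksum = ~0xEB39 & 0xFFFF = 0x14C6.

14C6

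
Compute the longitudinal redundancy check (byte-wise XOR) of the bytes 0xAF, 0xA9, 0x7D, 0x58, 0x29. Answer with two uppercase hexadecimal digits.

XOR the bytes together:
  start with 0xAF
  0xAF ⊕ 0xA9 = 0x06
  0x06 ⊕ 0x7D = 0x7B
  0x7B ⊕ 0x58 = 0x23
  0x23 ⊕ 0x29 = 0x0A

0A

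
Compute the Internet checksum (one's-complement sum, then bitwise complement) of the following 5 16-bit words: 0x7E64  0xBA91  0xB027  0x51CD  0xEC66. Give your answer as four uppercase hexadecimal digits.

One's-complement addition (fold any carry out of bit 15 back into bit 0):
  0x7E64 + 0xBA91 = 0x138F5 → wrap carry → 0x38F6
  0x38F6 + 0xB027 = 0x0E91D
  0xE91D + 0x51CD = 0x13AEA → wrap carry → 0x3AEB
  0x3AEB + 0xEC66 = 0x12751 → wrap carry → 0x2752
One's-complement sum = 0x2752.
Checksum = ~0x2752 & 0xFFFF = 0xD8AD.

D8AD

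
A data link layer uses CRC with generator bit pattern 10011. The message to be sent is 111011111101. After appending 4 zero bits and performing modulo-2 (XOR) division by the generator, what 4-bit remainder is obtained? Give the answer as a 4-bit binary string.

0111

Append 4 zeros: 1110111111010000. Divide by 10011 (XOR where the leading bit is 1):
  pos 0: 11101 XOR 10011 = 01110
  pos 1: 11101 XOR 10011 = 01110
  pos 2: 11101 XOR 10011 = 01110
  pos 3: 11101 XOR 10011 = 01110
  pos 4: 11101 XOR 10011 = 01110
  pos 5: 11101 XOR 10011 = 01110
  pos 6: 11100 XOR 10011 = 01111
  pos 7: 11111 XOR 10011 = 01100
  pos 8: 11000 XOR 10011 = 01011
  pos 9: 10110 XOR 10011 = 00101
  pos 11: 10100 XOR 10011 = 00111
Remainder (last 4 bits) = 0111. This is the CRC / FCS.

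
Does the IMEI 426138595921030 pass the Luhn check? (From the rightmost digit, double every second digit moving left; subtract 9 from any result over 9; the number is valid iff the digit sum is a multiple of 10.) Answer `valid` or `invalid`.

invalid

From the right, keep odd positions and double even positions (subtract 9 from any doubled value over 9):
  doubled (positions 2,4,...): 6 2 9 9 7 2 4 → sum 39
  kept (positions 1,3,...): 0 0 2 5 5 3 6 4 → sum 25
Total = 64.
64 mod 10 = 4, so the number is invalid.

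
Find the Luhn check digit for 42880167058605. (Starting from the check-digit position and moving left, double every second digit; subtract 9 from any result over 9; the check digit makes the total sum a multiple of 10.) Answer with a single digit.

Partial digits right→left: 5 0 6 8 5 0 7 6 1 0 8 8 2 4
Double every second digit counting from the check-digit position (so the 1st, 3rd, 5th, ... of the partial from the right).
  doubled (with −9 where >9): 1 3 1 5 2 7 4 → sum 23
  kept as-is: 0 8 0 6 0 8 4 → sum 26
Total = 23 + 26 = 49.
Check digit = (10 − (49 mod 10)) mod 10 = 1.

1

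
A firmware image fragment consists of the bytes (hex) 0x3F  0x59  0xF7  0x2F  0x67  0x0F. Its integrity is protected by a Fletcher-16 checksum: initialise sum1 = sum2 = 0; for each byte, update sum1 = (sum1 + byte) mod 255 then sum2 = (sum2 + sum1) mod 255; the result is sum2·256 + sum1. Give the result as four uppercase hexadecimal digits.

8536

Running sums (mod 255):
  after byte 0 (0x3F): sum1=63, sum2=63
  after byte 1 (0x59): sum1=152, sum2=215
  after byte 2 (0xF7): sum1=144, sum2=104
  after byte 3 (0x2F): sum1=191, sum2=40
  after byte 4 (0x67): sum1=39, sum2=79
  after byte 5 (0x0F): sum1=54, sum2=133
Checksum = sum2·256 + sum1 = 133·256 + 54 = 34102 = 0x8536.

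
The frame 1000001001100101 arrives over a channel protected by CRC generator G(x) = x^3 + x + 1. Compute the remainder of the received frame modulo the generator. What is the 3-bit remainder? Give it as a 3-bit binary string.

001

Modulo-2 division of 1000001001100101 by 1011:
  pos 0: 1000 XOR 1011 = 0011
  pos 2: 1100 XOR 1011 = 0111
  pos 3: 1111 XOR 1011 = 0100
  pos 4: 1000 XOR 1011 = 0011
  pos 6: 1101 XOR 1011 = 0110
  pos 7: 1101 XOR 1011 = 0110
  pos 8: 1100 XOR 1011 = 0111
  pos 9: 1110 XOR 1011 = 0101
  pos 10: 1011 XOR 1011 = 0000
Remainder = 001 (nonzero — an error is detected).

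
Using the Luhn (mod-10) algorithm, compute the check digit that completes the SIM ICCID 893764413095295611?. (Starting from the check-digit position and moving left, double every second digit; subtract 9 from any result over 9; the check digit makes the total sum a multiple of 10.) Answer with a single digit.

0

Partial digits right→left: 1 1 6 5 9 2 5 9 0 3 1 4 4 6 7 3 9 8
Double every second digit counting from the check-digit position (so the 1st, 3rd, 5th, ... of the partial from the right).
  doubled (with −9 where >9): 2 3 9 1 0 2 8 5 9 → sum 39
  kept as-is: 1 5 2 9 3 4 6 3 8 → sum 41
Total = 39 + 41 = 80.
Check digit = (10 − (80 mod 10)) mod 10 = 0.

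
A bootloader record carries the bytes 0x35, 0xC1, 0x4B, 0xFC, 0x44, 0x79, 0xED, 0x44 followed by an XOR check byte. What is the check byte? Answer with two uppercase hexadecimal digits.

D7

XOR the bytes together:
  start with 0x35
  0x35 ⊕ 0xC1 = 0xF4
  0xF4 ⊕ 0x4B = 0xBF
  0xBF ⊕ 0xFC = 0x43
  0x43 ⊕ 0x44 = 0x07
  0x07 ⊕ 0x79 = 0x7E
  0x7E ⊕ 0xED = 0x93
  0x93 ⊕ 0x44 = 0xD7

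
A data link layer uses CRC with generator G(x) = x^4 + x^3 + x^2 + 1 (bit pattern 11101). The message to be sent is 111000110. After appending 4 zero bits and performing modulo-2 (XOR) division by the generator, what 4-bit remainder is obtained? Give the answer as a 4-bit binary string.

Append 4 zeros: 1110001100000. Divide by 11101 (XOR where the leading bit is 1):
  pos 0: 11100 XOR 11101 = 00001
  pos 4: 10110 XOR 11101 = 01011
  pos 5: 10110 XOR 11101 = 01011
  pos 6: 10110 XOR 11101 = 01011
  pos 7: 10110 XOR 11101 = 01011
  pos 8: 10110 XOR 11101 = 01011
Remainder (last 4 bits) = 1011. This is the CRC / FCS.

1011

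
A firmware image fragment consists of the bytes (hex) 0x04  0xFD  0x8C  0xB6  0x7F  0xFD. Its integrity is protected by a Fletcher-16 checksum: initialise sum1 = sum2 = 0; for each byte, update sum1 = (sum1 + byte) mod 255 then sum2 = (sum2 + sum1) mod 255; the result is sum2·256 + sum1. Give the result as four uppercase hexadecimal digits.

Running sums (mod 255):
  after byte 0 (0x04): sum1=4, sum2=4
  after byte 1 (0xFD): sum1=2, sum2=6
  after byte 2 (0x8C): sum1=142, sum2=148
  after byte 3 (0xB6): sum1=69, sum2=217
  after byte 4 (0x7F): sum1=196, sum2=158
  after byte 5 (0xFD): sum1=194, sum2=97
Checksum = sum2·256 + sum1 = 97·256 + 194 = 25026 = 0x61C2.

61C2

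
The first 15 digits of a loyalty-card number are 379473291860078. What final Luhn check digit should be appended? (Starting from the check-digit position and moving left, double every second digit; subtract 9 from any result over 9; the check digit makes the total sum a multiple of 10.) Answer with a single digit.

6

Partial digits right→left: 8 7 0 0 6 8 1 9 2 3 7 4 9 7 3
Double every second digit counting from the check-digit position (so the 1st, 3rd, 5th, ... of the partial from the right).
  doubled (with −9 where >9): 7 0 3 2 4 5 9 6 → sum 36
  kept as-is: 7 0 8 9 3 4 7 → sum 38
Total = 36 + 38 = 74.
Check digit = (10 − (74 mod 10)) mod 10 = 6.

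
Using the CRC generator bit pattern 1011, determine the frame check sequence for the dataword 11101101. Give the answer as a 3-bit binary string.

Append 3 zeros: 11101101000. Divide by 1011 (XOR where the leading bit is 1):
  pos 0: 1110 XOR 1011 = 0101
  pos 1: 1011 XOR 1011 = 0000
  pos 5: 1010 XOR 1011 = 0001
Remainder (last 3 bits) = 100. This is the CRC / FCS.

100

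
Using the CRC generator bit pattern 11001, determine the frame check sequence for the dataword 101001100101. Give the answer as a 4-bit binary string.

1110

Append 4 zeros: 1010011001010000. Divide by 11001 (XOR where the leading bit is 1):
  pos 0: 10100 XOR 11001 = 01101
  pos 1: 11011 XOR 11001 = 00010
  pos 4: 10100 XOR 11001 = 01101
  pos 5: 11011 XOR 11001 = 00010
  pos 8: 10010 XOR 11001 = 01011
  pos 9: 10110 XOR 11001 = 01111
  pos 10: 11110 XOR 11001 = 00111
Remainder (last 4 bits) = 1110. This is the CRC / FCS.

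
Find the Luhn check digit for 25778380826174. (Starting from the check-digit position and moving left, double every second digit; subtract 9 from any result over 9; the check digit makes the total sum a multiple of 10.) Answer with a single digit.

Partial digits right→left: 4 7 1 6 2 8 0 8 3 8 7 7 5 2
Double every second digit counting from the check-digit position (so the 1st, 3rd, 5th, ... of the partial from the right).
  doubled (with −9 where >9): 8 2 4 0 6 5 1 → sum 26
  kept as-is: 7 6 8 8 8 7 2 → sum 46
Total = 26 + 46 = 72.
Check digit = (10 − (72 mod 10)) mod 10 = 8.

8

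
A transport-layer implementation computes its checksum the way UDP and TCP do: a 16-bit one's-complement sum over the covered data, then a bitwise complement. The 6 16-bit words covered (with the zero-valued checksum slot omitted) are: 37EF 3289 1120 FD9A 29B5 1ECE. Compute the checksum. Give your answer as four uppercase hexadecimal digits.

3E49

One's-complement addition (fold any carry out of bit 15 back into bit 0):
  0x37EF + 0x3289 = 0x06A78
  0x6A78 + 0x1120 = 0x07B98
  0x7B98 + 0xFD9A = 0x17932 → wrap carry → 0x7933
  0x7933 + 0x29B5 = 0x0A2E8
  0xA2E8 + 0x1ECE = 0x0C1B6
One's-complement sum = 0xC1B6.
Checksum = ~0xC1B6 & 0xFFFF = 0x3E49.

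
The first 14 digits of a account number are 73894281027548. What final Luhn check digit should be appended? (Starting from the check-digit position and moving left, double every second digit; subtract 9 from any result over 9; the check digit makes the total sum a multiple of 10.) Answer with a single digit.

Partial digits right→left: 8 4 5 7 2 0 1 8 2 4 9 8 3 7
Double every second digit counting from the check-digit position (so the 1st, 3rd, 5th, ... of the partial from the right).
  doubled (with −9 where >9): 7 1 4 2 4 9 6 → sum 33
  kept as-is: 4 7 0 8 4 8 7 → sum 38
Total = 33 + 38 = 71.
Check digit = (10 − (71 mod 10)) mod 10 = 9.

9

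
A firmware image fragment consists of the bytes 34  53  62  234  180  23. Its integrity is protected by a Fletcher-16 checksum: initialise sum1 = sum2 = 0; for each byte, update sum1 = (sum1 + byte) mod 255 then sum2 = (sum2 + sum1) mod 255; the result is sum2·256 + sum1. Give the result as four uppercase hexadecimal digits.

Running sums (mod 255):
  after byte 0 (34): sum1=34, sum2=34
  after byte 1 (53): sum1=87, sum2=121
  after byte 2 (62): sum1=149, sum2=15
  after byte 3 (234): sum1=128, sum2=143
  after byte 4 (180): sum1=53, sum2=196
  after byte 5 (23): sum1=76, sum2=17
Checksum = sum2·256 + sum1 = 17·256 + 76 = 4428 = 0x114C.

114C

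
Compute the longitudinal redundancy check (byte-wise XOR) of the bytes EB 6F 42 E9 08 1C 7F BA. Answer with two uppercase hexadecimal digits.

XOR the bytes together:
  start with 0xEB
  0xEB ⊕ 0x6F = 0x84
  0x84 ⊕ 0x42 = 0xC6
  0xC6 ⊕ 0xE9 = 0x2F
  0x2F ⊕ 0x08 = 0x27
  0x27 ⊕ 0x1C = 0x3B
  0x3B ⊕ 0x7F = 0x44
  0x44 ⊕ 0xBA = 0xFE

FE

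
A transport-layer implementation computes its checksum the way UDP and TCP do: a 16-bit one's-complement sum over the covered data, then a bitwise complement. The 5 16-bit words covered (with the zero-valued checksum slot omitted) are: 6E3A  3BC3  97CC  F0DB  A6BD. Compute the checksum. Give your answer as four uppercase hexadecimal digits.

269C

One's-complement addition (fold any carry out of bit 15 back into bit 0):
  0x6E3A + 0x3BC3 = 0x0A9FD
  0xA9FD + 0x97CC = 0x141C9 → wrap carry → 0x41CA
  0x41CA + 0xF0DB = 0x132A5 → wrap carry → 0x32A6
  0x32A6 + 0xA6BD = 0x0D963
One's-complement sum = 0xD963.
Checksum = ~0xD963 & 0xFFFF = 0x269C.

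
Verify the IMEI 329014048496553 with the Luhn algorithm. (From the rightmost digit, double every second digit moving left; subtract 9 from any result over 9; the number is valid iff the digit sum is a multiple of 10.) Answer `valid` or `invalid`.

From the right, keep odd positions and double even positions (subtract 9 from any doubled value over 9):
  doubled (positions 2,4,...): 1 3 8 8 8 0 4 → sum 32
  kept (positions 1,3,...): 3 5 9 8 0 1 9 3 → sum 38
Total = 70.
70 mod 10 = 0, so the number is valid.

valid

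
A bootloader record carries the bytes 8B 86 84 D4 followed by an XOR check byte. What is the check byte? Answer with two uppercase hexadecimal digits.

5D

XOR the bytes together:
  start with 0x8B
  0x8B ⊕ 0x86 = 0x0D
  0x0D ⊕ 0x84 = 0x89
  0x89 ⊕ 0xD4 = 0x5D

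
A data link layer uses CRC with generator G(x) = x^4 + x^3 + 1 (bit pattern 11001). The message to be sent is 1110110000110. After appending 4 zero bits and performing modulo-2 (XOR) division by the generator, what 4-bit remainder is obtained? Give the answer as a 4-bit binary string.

Append 4 zeros: 11101100001100000. Divide by 11001 (XOR where the leading bit is 1):
  pos 0: 11101 XOR 11001 = 00100
  pos 2: 10010 XOR 11001 = 01011
  pos 3: 10110 XOR 11001 = 01111
  pos 4: 11110 XOR 11001 = 00111
  pos 6: 11101 XOR 11001 = 00100
  pos 8: 10010 XOR 11001 = 01011
  pos 9: 10110 XOR 11001 = 01111
  pos 10: 11110 XOR 11001 = 00111
  pos 12: 11100 XOR 11001 = 00101
Remainder (last 4 bits) = 0101. This is the CRC / FCS.

0101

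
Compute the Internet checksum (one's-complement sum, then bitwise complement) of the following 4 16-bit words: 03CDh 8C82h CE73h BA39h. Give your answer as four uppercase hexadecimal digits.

E702

One's-complement addition (fold any carry out of bit 15 back into bit 0):
  0x03CD + 0x8C82 = 0x0904F
  0x904F + 0xCE73 = 0x15EC2 → wrap carry → 0x5EC3
  0x5EC3 + 0xBA39 = 0x118FC → wrap carry → 0x18FD
One's-complement sum = 0x18FD.
Checksum = ~0x18FD & 0xFFFF = 0xE702.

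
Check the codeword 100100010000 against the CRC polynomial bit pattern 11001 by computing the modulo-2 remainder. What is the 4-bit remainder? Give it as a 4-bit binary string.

1010

Modulo-2 division of 100100010000 by 11001:
  pos 0: 10010 XOR 11001 = 01011
  pos 1: 10110 XOR 11001 = 01111
  pos 2: 11110 XOR 11001 = 00111
  pos 4: 11110 XOR 11001 = 00111
  pos 6: 11100 XOR 11001 = 00101
Remainder = 1010 (nonzero — an error is detected).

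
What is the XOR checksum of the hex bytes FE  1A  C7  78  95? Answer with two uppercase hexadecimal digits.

XOR the bytes together:
  start with 0xFE
  0xFE ⊕ 0x1A = 0xE4
  0xE4 ⊕ 0xC7 = 0x23
  0x23 ⊕ 0x78 = 0x5B
  0x5B ⊕ 0x95 = 0xCE

CE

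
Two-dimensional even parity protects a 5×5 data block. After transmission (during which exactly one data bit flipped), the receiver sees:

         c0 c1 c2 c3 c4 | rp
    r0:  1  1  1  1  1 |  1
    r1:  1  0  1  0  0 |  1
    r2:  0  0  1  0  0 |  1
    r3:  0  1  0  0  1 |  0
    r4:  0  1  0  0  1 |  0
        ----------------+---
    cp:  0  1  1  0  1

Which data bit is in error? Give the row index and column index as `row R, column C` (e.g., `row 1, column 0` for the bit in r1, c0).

Recompute each row's even parity and compare to rp:
  r0: data parity 1, sent rp 1 → ok
  r1: data parity 0, sent rp 1 → mismatch
  r2: data parity 1, sent rp 1 → ok
  r3: data parity 0, sent rp 0 → ok
  r4: data parity 0, sent rp 0 → ok
Recompute each column's even parity and compare to cp:
  c0: data parity 0, sent cp 0 → ok
  c1: data parity 1, sent cp 1 → ok
  c2: data parity 1, sent cp 1 → ok
  c3: data parity 1, sent cp 0 → mismatch
  c4: data parity 1, sent cp 1 → ok
Exactly one row (r1) and one column (c3) fail → the flipped bit is at their intersection.

row 1, column 3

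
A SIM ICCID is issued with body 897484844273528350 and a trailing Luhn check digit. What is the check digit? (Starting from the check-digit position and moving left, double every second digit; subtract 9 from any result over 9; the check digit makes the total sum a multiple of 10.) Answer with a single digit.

Partial digits right→left: 0 5 3 8 2 5 3 7 2 4 4 8 4 8 4 7 9 8
Double every second digit counting from the check-digit position (so the 1st, 3rd, 5th, ... of the partial from the right).
  doubled (with −9 where >9): 0 6 4 6 4 8 8 8 9 → sum 53
  kept as-is: 5 8 5 7 4 8 8 7 8 → sum 60
Total = 53 + 60 = 113.
Check digit = (10 − (113 mod 10)) mod 10 = 7.

7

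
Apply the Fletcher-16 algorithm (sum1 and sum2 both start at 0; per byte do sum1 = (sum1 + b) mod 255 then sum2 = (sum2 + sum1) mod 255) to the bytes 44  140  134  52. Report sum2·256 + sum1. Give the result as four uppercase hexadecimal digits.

Running sums (mod 255):
  after byte 0 (44): sum1=44, sum2=44
  after byte 1 (140): sum1=184, sum2=228
  after byte 2 (134): sum1=63, sum2=36
  after byte 3 (52): sum1=115, sum2=151
Checksum = sum2·256 + sum1 = 151·256 + 115 = 38771 = 0x9773.

9773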